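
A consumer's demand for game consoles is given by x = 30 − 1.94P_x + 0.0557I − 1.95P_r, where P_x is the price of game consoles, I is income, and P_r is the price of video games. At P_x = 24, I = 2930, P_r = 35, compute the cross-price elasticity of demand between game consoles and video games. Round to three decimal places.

-0.871

x = 30 − 1.94(24) + 0.0557(2930) − 1.95(35) = 30 − 46.56 + 163.201 − 68.25 = 78.391.
∂x/∂P_r = −1.95, so E_xy = -1.95·(35/78.391) ≈ -0.871.
E_xy < 0: the goods are complements.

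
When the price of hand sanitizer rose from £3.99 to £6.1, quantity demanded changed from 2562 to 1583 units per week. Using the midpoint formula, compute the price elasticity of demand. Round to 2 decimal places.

-1.13

%ΔQ = (1583 − 2562)/[(2562 + 1583)/2] = -979/2072.5 ≈ -0.4724.
%ΔP = (6.1 − 3.99)/[(3.99 + 6.1)/2] = 2.11/5.045 ≈ 0.4182.
Arc elasticity E = %ΔQ/%ΔP ≈ -0.4724/0.4182 ≈ -1.13.
|E| > 1: demand is elastic over this range.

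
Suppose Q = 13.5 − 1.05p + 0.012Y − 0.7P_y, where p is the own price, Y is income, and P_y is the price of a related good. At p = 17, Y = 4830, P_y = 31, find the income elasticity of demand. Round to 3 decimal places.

Evaluating quantity at (p, Y, P_y) gives Q = 13.5 − 1.05(17) + 0.012(4830) − 0.7(31) = 13.5 − 17.85 + 57.96 − 21.7 = 31.91.
∂Q/∂Y = +0.012, so E_I = 0.012·(4830/31.91) ≈ 1.816.
E_I > 1: normal good (luxury).

1.816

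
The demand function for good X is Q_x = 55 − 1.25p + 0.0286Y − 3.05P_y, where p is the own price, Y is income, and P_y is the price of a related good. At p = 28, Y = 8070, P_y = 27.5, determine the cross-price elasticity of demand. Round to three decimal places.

At the given point, Q_x = 55 − 1.25(28) + 0.0286(8070) − 3.05(27.5) = 55 − 35 + 230.802 − 83.875 = 166.927.
∂Q_x/∂P_y = −3.05, so E_xy = -3.05·(27.5/166.927) ≈ -0.502.
E_xy < 0: the goods are complements.

-0.502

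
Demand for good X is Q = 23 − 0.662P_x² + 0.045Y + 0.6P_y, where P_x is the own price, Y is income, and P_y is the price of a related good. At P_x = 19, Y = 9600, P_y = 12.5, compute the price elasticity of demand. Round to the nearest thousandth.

-2.138

Evaluating quantity at (P_x, Y, P_y) gives Q = 23 − 0.662(19)² + 0.045(9600) + 0.6(12.5) = 23 − 238.982 + 432 + 7.5 = 223.518.
∂Q/∂P_x = −2·0.662·P_x = -25.156, so E_p = -25.156·(19/223.518) ≈ -2.138.
|E_p| > 1: demand is elastic.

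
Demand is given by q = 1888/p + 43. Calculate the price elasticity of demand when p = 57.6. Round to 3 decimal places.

At p = 57.6, q = 75.7778.
dq/dp = −1888/p² = −0.5691.
Point elasticity E = (dq/dp)·(p/q) = -0.5691 × 57.6/75.7778 ≈ -0.433.
|E| < 1, so demand is inelastic at this price.

-0.433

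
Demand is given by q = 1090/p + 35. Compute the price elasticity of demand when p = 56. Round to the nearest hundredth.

-0.36

At p = 56, q = 54.4643.
dq/dp = −1090/p² = −0.3476.
Point elasticity E = (dq/dp)·(p/q) = -0.3476 × 56/54.4643 ≈ -0.36.
|E| < 1, so demand is inelastic at this price.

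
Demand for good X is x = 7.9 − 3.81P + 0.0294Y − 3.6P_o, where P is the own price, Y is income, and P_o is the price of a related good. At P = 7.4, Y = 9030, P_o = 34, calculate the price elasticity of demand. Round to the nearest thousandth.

-0.230

At the given point, x = 7.9 − 3.81(7.4) + 0.0294(9030) − 3.6(34) = 7.9 − 28.194 + 265.482 − 122.4 = 122.788.
∂x/∂P = −3.81, so E_p = (−3.81)·(7.4/122.788) ≈ -0.230.
|E_p| < 1: demand is inelastic.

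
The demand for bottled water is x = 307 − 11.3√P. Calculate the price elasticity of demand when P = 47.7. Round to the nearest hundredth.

-0.17

At P = 47.7, x = 228.9563.
dx/dP = −11.3/(2√P) = −11.3/(2·6.9065).
Point elasticity E = (dx/dP)·(P/x) = -0.8181 × 47.7/228.9563 ≈ -0.17.
|E| < 1, so demand is inelastic at this price.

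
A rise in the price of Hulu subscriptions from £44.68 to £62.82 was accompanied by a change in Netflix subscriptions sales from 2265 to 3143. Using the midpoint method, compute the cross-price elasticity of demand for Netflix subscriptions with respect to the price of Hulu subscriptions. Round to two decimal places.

%ΔQ_x = (3143 − 2265)/[(2265+3143)/2] = 878/2704 ≈ 0.3247.
%ΔP_y = (62.82 − 44.68)/[(44.68+62.82)/2] ≈ 0.3375.
E_xy = 0.3247/0.3375 ≈ 0.96.
E_xy > 0, so Netflix subscriptions and Hulu subscriptions are substitutes.

0.96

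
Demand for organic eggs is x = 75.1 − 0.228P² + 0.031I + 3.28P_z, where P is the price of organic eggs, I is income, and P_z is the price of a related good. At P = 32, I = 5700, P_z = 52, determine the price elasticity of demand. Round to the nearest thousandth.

-2.472

Evaluating quantity at (P, I, P_z) gives x = 75.1 − 0.228(32)² + 0.031(5700) + 3.28(52) = 75.1 − 233.472 + 176.7 + 170.56 = 188.888.
∂x/∂P = −2·0.228·P = -14.592, so E_p = -14.592·(32/188.888) ≈ -2.472.
|E_p| > 1: demand is elastic.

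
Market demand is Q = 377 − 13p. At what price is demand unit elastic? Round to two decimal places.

14.50

For linear demand Q = a − bp, E = −bp/(a − bp). |E| = 1 ⇒ bp = a − bp ⇒ p = a/(2b).
p = 377/(2·13) = 14.50.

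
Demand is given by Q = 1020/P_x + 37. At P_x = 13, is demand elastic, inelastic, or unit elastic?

At P_x = 13, Q = 115.4615.
dQ/dP_x = −1020/P_x² = −6.0355.
Point elasticity E = (dQ/dP_x)·(P_x/Q) = -6.0355 × 13/115.4615 ≈ -0.680.
|E| ≈ 0.680 < 1, so demand is inelastic.

inelastic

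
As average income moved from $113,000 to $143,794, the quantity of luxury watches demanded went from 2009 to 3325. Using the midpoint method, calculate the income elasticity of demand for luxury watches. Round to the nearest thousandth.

2.057

%ΔQ = (3325 − 2009)/[(2009+3325)/2] = 1316/2667 ≈ 0.4934.
%ΔM = (143,794 − 113,000)/[(113,000+143,794)/2] = 30794/128397 ≈ 0.2398.
E_I = %ΔQ/%ΔM ≈ 2.057.
E_I > 1: normal good (luxury).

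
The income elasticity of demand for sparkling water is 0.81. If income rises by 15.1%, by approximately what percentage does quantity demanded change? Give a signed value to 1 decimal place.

%ΔQ ≈ E × %ΔI = (0.81) × (15.1%) ≈ 12.2%.

12.2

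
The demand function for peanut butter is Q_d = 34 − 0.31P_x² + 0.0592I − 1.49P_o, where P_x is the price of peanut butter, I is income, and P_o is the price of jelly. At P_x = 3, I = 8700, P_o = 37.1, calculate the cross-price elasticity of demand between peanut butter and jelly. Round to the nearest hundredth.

-0.11

Substituting, Q_d = 34 − 0.31(3)² + 0.0592(8700) − 1.49(37.1) = 34 − 2.79 + 515.04 − 55.279 = 490.971.
∂Q_d/∂P_o = −1.49, so E_xy = -1.49·(37.1/490.971) ≈ -0.11.
E_xy < 0: the goods are complements.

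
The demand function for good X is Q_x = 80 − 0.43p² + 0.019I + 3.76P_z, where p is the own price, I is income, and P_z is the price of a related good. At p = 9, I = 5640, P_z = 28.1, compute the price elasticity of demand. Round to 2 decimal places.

Evaluating quantity at (p, I, P_z) gives Q_x = 80 − 0.43(9)² + 0.019(5640) + 3.76(28.1) = 80 − 34.83 + 107.16 + 105.656 = 257.986.
∂Q_x/∂p = −2·0.43·p = -7.74, so E_p = -7.74·(9/257.986) ≈ -0.27.
|E_p| < 1: demand is inelastic.

-0.27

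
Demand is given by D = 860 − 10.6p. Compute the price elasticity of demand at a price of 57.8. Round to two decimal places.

-2.48

At p = 57.8, D = 247.32.
dD/dp = −10.6.
Point elasticity E = (dD/dp)·(p/D) = -10.6 × 57.8/247.32 ≈ -2.48.
|E| > 1, so demand is elastic at this price.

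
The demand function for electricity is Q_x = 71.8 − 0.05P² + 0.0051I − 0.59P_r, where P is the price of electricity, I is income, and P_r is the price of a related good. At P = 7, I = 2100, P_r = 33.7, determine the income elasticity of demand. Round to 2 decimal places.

0.18

Substituting, Q_x = 71.8 − 0.05(7)² + 0.0051(2100) − 0.59(33.7) = 71.8 − 2.45 + 10.71 − 19.883 = 60.177.
∂Q_x/∂I = +0.0051, so E_I = 0.0051·(2100/60.177) ≈ 0.18.
E_I ∈ (0,1): normal good (necessity).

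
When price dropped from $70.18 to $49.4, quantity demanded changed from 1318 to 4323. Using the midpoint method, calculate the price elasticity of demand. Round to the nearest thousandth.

%Δq = (4323 − 1318)/[(1318 + 4323)/2] = 3005/2820.5 ≈ 1.0654.
%Δp = (49.4 − 70.18)/[(70.18 + 49.4)/2] = -20.78/59.79 ≈ -0.3475.
Arc elasticity E = %Δq/%Δp ≈ 1.0654/-0.3475 ≈ -3.066.
|E| > 1: demand is elastic over this range.

-3.066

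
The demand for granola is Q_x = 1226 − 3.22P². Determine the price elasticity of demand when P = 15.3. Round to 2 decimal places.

-3.19

At P = 15.3, Q_x = 472.2302.
dQ_x/dP = −2·3.22·P = −98.532.
Point elasticity E = (dQ_x/dP)·(P/Q_x) = -98.532 × 15.3/472.2302 ≈ -3.19.
|E| > 1, so demand is elastic at this price.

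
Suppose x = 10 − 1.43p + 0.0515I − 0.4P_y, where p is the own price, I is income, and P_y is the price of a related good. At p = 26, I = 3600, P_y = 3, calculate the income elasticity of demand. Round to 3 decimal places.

First evaluate x: 10 − 1.43(26) + 0.0515(3600) − 0.4(3) = 10 − 37.18 + 185.4 − 1.2 = 157.02.
∂x/∂I = +0.0515, so E_I = 0.0515·(3600/157.02) ≈ 1.181.
E_I > 1: normal good (luxury).

1.181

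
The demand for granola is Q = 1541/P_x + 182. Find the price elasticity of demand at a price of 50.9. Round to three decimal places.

At P_x = 50.9, Q = 212.275.
dQ/dP_x = −1541/P_x² = −0.5948.
Point elasticity E = (dQ/dP_x)·(P_x/Q) = -0.5948 × 50.9/212.275 ≈ -0.143.
|E| < 1, so demand is inelastic at this price.

-0.143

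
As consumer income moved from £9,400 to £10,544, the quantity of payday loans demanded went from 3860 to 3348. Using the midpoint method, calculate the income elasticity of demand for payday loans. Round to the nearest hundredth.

%ΔQ = (3348 − 3860)/[(3860+3348)/2] = -512/3604 ≈ -0.1421.
%ΔI = (10,544 − 9,400)/[(9,400+10,544)/2] = 1144/9972 ≈ 0.1147.
E_I = %ΔQ/%ΔI ≈ -1.24.
E_I < 0: inferior good.

-1.24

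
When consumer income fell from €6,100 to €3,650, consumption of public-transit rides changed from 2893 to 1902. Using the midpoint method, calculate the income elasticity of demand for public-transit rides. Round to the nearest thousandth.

%ΔQ = (1902 − 2893)/[(2893+1902)/2] = -991/2397.5 ≈ -0.4133.
%ΔY = (3,650 − 6,100)/[(6,100+3,650)/2] = -2450/4875 ≈ -0.5026.
E_I = %ΔQ/%ΔY ≈ 0.822.
E_I ∈ (0,1): normal good (necessity).

0.822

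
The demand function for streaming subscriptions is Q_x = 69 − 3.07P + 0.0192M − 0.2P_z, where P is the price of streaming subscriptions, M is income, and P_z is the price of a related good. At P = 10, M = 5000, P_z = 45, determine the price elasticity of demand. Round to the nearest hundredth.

Q_x = 69 − 3.07(10) + 0.0192(5000) − 0.2(45) = 69 − 30.7 + 96 − 9 = 125.3.
∂Q_x/∂P = −3.07, so E_p = (−3.07)·(10/125.3) ≈ -0.25.
|E_p| < 1: demand is inelastic.

-0.25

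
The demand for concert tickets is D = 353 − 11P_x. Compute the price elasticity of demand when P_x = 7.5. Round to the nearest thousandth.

-0.305

At P_x = 7.5, D = 270.5.
dD/dP_x = −11.
Point elasticity E = (dD/dP_x)·(P_x/D) = -11 × 7.5/270.5 ≈ -0.305.
|E| < 1, so demand is inelastic at this price.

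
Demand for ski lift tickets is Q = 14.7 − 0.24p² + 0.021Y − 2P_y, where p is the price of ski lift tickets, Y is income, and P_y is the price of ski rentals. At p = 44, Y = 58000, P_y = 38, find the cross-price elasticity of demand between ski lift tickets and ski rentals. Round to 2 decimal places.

Evaluating quantity at (p, Y, P_y) gives Q = 14.7 − 0.24(44)² + 0.021(58000) − 2(38) = 14.7 − 464.64 + 1218 − 76 = 692.06.
∂Q/∂P_y = −2, so E_xy = -2·(38/692.06) ≈ -0.11.
E_xy < 0: the goods are complements.

-0.11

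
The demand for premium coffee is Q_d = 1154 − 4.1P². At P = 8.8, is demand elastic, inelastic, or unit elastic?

At P = 8.8, Q_d = 836.496.
dQ_d/dP = −2·4.1·P = −72.16.
Point elasticity E = (dQ_d/dP)·(P/Q_d) = -72.16 × 8.8/836.496 ≈ -0.759.
|E| ≈ 0.759 < 1, so demand is inelastic.

inelastic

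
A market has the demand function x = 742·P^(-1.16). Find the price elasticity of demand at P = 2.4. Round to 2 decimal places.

For a Cobb–Douglas (constant-elasticity) form x = A·P^α·…, the elasticity with respect to P equals the exponent α at every point.
Here the exponent on P is -1.16, so the price elasticity of demand is -1.16.

-1.16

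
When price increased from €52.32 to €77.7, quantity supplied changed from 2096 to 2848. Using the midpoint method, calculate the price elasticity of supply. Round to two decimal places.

0.78

%Δq = (2848 − 2096)/[(2096 + 2848)/2] = 752/2472 ≈ 0.3042.
%Δp = (77.7 − 52.32)/[(52.32 + 77.7)/2] = 25.38/65.01 ≈ 0.3904.
Arc elasticity E = %Δq/%Δp ≈ 0.3042/0.3904 ≈ 0.78.
|E| < 1: supply is inelastic over this range.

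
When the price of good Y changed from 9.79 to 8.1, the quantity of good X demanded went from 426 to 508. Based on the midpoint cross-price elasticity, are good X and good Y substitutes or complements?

%ΔQ_x = (508 − 426)/[(426+508)/2] = 82/467 ≈ 0.1756.
%ΔP_y = (8.1 − 9.79)/[(9.79+8.1)/2] ≈ -0.1889.
E_xy = 0.1756/-0.1889 ≈ -0.929.
E_xy < 0, so the goods are complements.

complements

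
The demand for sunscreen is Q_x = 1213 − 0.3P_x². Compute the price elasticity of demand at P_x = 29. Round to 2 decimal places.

At P_x = 29, Q_x = 960.7.
dQ_x/dP_x = −2·0.3·P_x = −17.4.
Point elasticity E = (dQ_x/dP_x)·(P_x/Q_x) = -17.4 × 29/960.7 ≈ -0.53.
|E| < 1, so demand is inelastic at this price.

-0.53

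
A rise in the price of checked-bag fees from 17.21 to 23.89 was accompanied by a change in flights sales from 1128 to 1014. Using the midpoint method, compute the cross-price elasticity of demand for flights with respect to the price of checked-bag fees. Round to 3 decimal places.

%ΔQ_x = (1014 − 1128)/[(1128+1014)/2] = -114/1071 ≈ -0.1064.
%ΔP_y = (23.89 − 17.21)/[(17.21+23.89)/2] ≈ 0.3251.
E_xy = -0.1064/0.3251 ≈ -0.327.
E_xy < 0, so flights and checked-bag fees are complements.

-0.327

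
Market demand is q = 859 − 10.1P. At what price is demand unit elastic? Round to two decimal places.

42.52

For linear demand q = a − bP, E = −bP/(a − bP). |E| = 1 ⇒ bP = a − bP ⇒ P = a/(2b).
P = 859/(2·10.1) ≈ 42.52.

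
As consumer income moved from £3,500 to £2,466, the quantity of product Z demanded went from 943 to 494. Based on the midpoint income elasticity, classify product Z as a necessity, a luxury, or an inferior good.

luxury

%ΔQ = (494 − 943)/[(943+494)/2] = -449/718.5 ≈ -0.6249.
%ΔI = (2,466 − 3,500)/[(3,500+2,466)/2] = -1034/2983 ≈ -0.3466.
E_I = %ΔQ/%ΔI ≈ 1.803.
E_I > 1: normal good (luxury).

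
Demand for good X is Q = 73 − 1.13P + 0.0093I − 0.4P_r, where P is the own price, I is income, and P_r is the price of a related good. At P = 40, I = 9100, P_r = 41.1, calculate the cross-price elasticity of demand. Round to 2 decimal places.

First evaluate Q: 73 − 1.13(40) + 0.0093(9100) − 0.4(41.1) = 73 − 45.2 + 84.63 − 16.44 = 95.99.
∂Q/∂P_r = −0.4, so E_xy = -0.4·(41.1/95.99) ≈ -0.17.
E_xy < 0: the goods are complements.

-0.17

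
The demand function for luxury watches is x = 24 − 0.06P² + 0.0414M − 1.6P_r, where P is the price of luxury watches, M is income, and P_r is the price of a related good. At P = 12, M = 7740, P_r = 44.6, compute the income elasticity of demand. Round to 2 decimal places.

x = 24 − 0.06(12)² + 0.0414(7740) − 1.6(44.6) = 24 − 8.64 + 320.436 − 71.36 = 264.436.
∂x/∂M = +0.0414, so E_I = 0.0414·(7740/264.436) ≈ 1.21.
E_I > 1: normal good (luxury).

1.21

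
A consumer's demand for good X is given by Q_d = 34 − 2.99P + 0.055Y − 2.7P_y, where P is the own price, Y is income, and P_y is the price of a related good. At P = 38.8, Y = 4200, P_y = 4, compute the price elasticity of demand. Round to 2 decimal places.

First evaluate Q_d: 34 − 2.99(38.8) + 0.055(4200) − 2.7(4) = 34 − 116.012 + 231 − 10.8 = 138.188.
∂Q_d/∂P = −2.99, so E_p = (−2.99)·(38.8/138.188) ≈ -0.84.
|E_p| < 1: demand is inelastic.

-0.84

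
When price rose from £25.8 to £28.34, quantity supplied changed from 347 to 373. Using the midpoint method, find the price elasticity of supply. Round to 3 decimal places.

0.770

%Δq = (373 − 347)/[(347 + 373)/2] = 26/360 ≈ 0.0722.
%Δp = (28.34 − 25.8)/[(25.8 + 28.34)/2] = 2.54/27.07 ≈ 0.0938.
Arc elasticity E = %Δq/%Δp ≈ 0.0722/0.0938 ≈ 0.770.
|E| < 1: supply is inelastic over this range.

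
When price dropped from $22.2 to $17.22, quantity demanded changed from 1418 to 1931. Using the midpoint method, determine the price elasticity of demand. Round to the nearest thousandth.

%Δq = (1931 − 1418)/[(1418 + 1931)/2] = 513/1674.5 ≈ 0.3064.
%ΔP = (17.22 − 22.2)/[(22.2 + 17.22)/2] = -4.98/19.71 ≈ -0.2527.
Arc elasticity E = %Δq/%ΔP ≈ 0.3064/-0.2527 ≈ -1.213.
|E| > 1: demand is elastic over this range.

-1.213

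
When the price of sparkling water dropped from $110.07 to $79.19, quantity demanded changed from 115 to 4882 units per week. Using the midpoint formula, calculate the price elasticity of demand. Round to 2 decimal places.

-5.85

%Δq = (4882 − 115)/[(115 + 4882)/2] = 4767/2498.5 ≈ 1.9079.
%ΔP = (79.19 − 110.07)/[(110.07 + 79.19)/2] = -30.88/94.63 ≈ -0.3263.
Arc elasticity E = %Δq/%ΔP ≈ 1.9079/-0.3263 ≈ -5.85.
|E| > 1: demand is elastic over this range.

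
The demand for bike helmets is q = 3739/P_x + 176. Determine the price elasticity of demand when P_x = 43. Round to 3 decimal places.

At P_x = 43, q = 262.9535.
dq/dP_x = −3739/P_x² = −2.0222.
Point elasticity E = (dq/dP_x)·(P_x/q) = -2.0222 × 43/262.9535 ≈ -0.331.
|E| < 1, so demand is inelastic at this price.

-0.331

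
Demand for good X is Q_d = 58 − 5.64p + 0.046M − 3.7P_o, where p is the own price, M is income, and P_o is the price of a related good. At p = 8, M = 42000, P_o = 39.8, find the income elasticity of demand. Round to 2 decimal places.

1.07

Q_d = 58 − 5.64(8) + 0.046(42000) − 3.7(39.8) = 58 − 45.12 + 1932 − 147.26 = 1797.62.
∂Q_d/∂M = +0.046, so E_I = 0.046·(42000/1797.62) ≈ 1.07.
E_I > 1: normal good (luxury).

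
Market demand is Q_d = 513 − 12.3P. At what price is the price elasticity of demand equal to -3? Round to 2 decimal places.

31.28

Set −bP/(a − bP) = −3 ⇒ bP = 3(a − bP) ⇒ bP(1+3) = 3·a.
P = 3·513/(12.3·4) ≈ 31.28.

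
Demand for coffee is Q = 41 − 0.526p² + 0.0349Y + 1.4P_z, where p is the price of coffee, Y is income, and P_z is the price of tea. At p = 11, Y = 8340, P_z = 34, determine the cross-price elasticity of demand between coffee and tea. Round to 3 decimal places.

0.151

At the given point, Q = 41 − 0.526(11)² + 0.0349(8340) + 1.4(34) = 41 − 63.646 + 291.066 + 47.6 = 316.02.
∂Q/∂P_z = +1.4, so E_xy = 1.4·(34/316.02) ≈ 0.151.
E_xy > 0: the goods are substitutes.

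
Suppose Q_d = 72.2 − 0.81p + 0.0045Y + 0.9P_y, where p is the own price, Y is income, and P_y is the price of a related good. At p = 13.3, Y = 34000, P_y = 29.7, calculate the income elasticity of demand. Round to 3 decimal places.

0.634

Q_d = 72.2 − 0.81(13.3) + 0.0045(34000) + 0.9(29.7) = 72.2 − 10.773 + 153 + 26.73 = 241.157.
∂Q_d/∂Y = +0.0045, so E_I = 0.0045·(34000/241.157) ≈ 0.634.
E_I ∈ (0,1): normal good (necessity).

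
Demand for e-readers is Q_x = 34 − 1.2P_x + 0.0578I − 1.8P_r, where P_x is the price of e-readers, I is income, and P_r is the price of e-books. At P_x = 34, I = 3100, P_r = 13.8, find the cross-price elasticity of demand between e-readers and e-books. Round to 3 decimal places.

First evaluate Q_x: 34 − 1.2(34) + 0.0578(3100) − 1.8(13.8) = 34 − 40.8 + 179.18 − 24.84 = 147.54.
∂Q_x/∂P_r = −1.8, so E_xy = -1.8·(13.8/147.54) ≈ -0.168.
E_xy < 0: the goods are complements.

-0.168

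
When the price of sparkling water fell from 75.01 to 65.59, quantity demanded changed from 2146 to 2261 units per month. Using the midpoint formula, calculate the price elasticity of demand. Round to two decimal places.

%ΔQ = (2261 − 2146)/[(2146 + 2261)/2] = 115/2203.5 ≈ 0.0522.
%ΔP = (65.59 − 75.01)/[(75.01 + 65.59)/2] = -9.42/70.3 ≈ -0.1340.
Arc elasticity E = %ΔQ/%ΔP ≈ 0.0522/-0.1340 ≈ -0.39.
|E| < 1: demand is inelastic over this range.

-0.39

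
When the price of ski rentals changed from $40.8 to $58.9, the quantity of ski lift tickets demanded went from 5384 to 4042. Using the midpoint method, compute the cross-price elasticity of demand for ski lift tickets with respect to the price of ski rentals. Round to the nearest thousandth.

-0.784

%ΔQ_x = (4042 − 5384)/[(5384+4042)/2] = -1342/4713 ≈ -0.2847.
%ΔP_y = (58.9 − 40.8)/[(40.8+58.9)/2] ≈ 0.3631.
E_xy = -0.2847/0.3631 ≈ -0.784.
E_xy < 0, so ski lift tickets and ski rentals are complements.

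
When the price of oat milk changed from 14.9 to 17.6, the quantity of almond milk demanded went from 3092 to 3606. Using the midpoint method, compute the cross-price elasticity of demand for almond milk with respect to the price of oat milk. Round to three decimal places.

%ΔQ_x = (3606 − 3092)/[(3092+3606)/2] = 514/3349 ≈ 0.1535.
%ΔP_y = (17.6 − 14.9)/[(14.9+17.6)/2] ≈ 0.1662.
E_xy = 0.1535/0.1662 ≈ 0.924.
E_xy > 0, so almond milk and oat milk are substitutes.

0.924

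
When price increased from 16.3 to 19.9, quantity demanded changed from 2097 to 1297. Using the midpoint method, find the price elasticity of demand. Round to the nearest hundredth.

%ΔQ = (1297 − 2097)/[(2097 + 1297)/2] = -800/1697 ≈ -0.4714.
%ΔP = (19.9 − 16.3)/[(16.3 + 19.9)/2] = 3.6/18.1 ≈ 0.1989.
Arc elasticity E = %ΔQ/%ΔP ≈ -0.4714/0.1989 ≈ -2.37.
|E| > 1: demand is elastic over this range.

-2.37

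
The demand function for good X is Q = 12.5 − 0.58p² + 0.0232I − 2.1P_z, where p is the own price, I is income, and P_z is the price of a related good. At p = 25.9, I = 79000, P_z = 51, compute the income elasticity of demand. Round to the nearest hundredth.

At the given point, Q = 12.5 − 0.58(25.9)² + 0.0232(79000) − 2.1(51) = 12.5 − 389.0698 + 1832.8 − 107.1 = 1349.1302.
∂Q/∂I = +0.0232, so E_I = 0.0232·(79000/1349.1302) ≈ 1.36.
E_I > 1: normal good (luxury).

1.36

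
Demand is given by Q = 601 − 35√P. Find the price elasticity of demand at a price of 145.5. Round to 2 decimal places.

-1.18

At P = 145.5, Q = 178.8182.
dQ/dP = −35/(2√P) = −35/(2·12.0623).
Point elasticity E = (dQ/dP)·(P/Q) = -1.4508 × 145.5/178.8182 ≈ -1.18.
|E| > 1, so demand is elastic at this price.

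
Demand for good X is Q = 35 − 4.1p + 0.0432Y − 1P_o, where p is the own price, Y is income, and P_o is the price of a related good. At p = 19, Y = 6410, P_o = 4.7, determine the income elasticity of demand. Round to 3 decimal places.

1.208

First evaluate Q: 35 − 4.1(19) + 0.0432(6410) − 1(4.7) = 35 − 77.9 + 276.912 − 4.7 = 229.312.
∂Q/∂Y = +0.0432, so E_I = 0.0432·(6410/229.312) ≈ 1.208.
E_I > 1: normal good (luxury).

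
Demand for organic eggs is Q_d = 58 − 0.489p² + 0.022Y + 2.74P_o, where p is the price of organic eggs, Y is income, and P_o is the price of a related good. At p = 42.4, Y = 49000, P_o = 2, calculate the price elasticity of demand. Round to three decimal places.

Q_d = 58 − 0.489(42.4)² + 0.022(49000) + 2.74(2) = 58 − 879.1046 + 1078 + 5.48 = 262.3754.
∂Q_d/∂p = −2·0.489·p = -41.4672, so E_p = -41.4672·(42.4/262.3754) ≈ -6.701.
|E_p| > 1: demand is elastic.

-6.701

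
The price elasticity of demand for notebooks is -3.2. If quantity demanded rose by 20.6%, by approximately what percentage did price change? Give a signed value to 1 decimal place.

-6.4

%ΔQ ≈ E × %ΔP ⇒ %ΔP = %ΔQ / E = (20.6%)/(-3.2) ≈ -6.4%.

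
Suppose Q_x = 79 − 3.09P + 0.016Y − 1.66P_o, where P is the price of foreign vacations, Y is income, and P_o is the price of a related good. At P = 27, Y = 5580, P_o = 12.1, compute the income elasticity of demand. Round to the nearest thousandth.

1.379

Substituting, Q_x = 79 − 3.09(27) + 0.016(5580) − 1.66(12.1) = 79 − 83.43 + 89.28 − 20.086 = 64.764.
∂Q_x/∂Y = +0.016, so E_I = 0.016·(5580/64.764) ≈ 1.379.
E_I > 1: normal good (luxury).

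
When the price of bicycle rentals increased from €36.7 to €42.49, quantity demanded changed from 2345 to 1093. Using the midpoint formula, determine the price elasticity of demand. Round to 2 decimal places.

-4.98

%Δq = (1093 − 2345)/[(2345 + 1093)/2] = -1252/1719 ≈ -0.7283.
%Δp = (42.49 − 36.7)/[(36.7 + 42.49)/2] = 5.79/39.595 ≈ 0.1462.
Arc elasticity E = %Δq/%Δp ≈ -0.7283/0.1462 ≈ -4.98.
|E| > 1: demand is elastic over this range.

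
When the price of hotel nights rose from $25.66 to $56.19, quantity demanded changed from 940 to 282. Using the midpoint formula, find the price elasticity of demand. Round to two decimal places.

%Δq = (282 − 940)/[(940 + 282)/2] = -658/611 ≈ -1.0769.
%Δp = (56.19 − 25.66)/[(25.66 + 56.19)/2] = 30.53/40.925 ≈ 0.7460.
Arc elasticity E = %Δq/%Δp ≈ -1.0769/0.7460 ≈ -1.44.
|E| > 1: demand is elastic over this range.

-1.44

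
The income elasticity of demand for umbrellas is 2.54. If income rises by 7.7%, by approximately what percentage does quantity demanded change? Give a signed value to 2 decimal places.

%ΔQ ≈ E × %ΔI = (2.54) × (7.7%) ≈ 19.56%.

19.56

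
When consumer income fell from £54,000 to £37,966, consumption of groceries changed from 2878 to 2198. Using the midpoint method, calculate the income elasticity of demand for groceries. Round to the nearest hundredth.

%ΔQ = (2198 − 2878)/[(2878+2198)/2] = -680/2538 ≈ -0.2679.
%ΔY = (37,966 − 54,000)/[(54,000+37,966)/2] = -16034/45983 ≈ -0.3487.
E_I = %ΔQ/%ΔY ≈ 0.77.
E_I ∈ (0,1): normal good (necessity).

0.77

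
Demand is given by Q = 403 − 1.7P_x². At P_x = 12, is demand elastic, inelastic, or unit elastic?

At P_x = 12, Q = 158.2.
dQ/dP_x = −2·1.7·P_x = −40.8.
Point elasticity E = (dQ/dP_x)·(P_x/Q) = -40.8 × 12/158.2 ≈ -3.095.
|E| ≈ 3.095 > 1, so demand is elastic.

elastic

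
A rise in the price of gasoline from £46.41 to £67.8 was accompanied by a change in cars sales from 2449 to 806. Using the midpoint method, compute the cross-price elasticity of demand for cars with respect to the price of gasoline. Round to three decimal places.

%ΔQ_x = (806 − 2449)/[(2449+806)/2] = -1643/1627.5 ≈ -1.0095.
%ΔP_y = (67.8 − 46.41)/[(46.41+67.8)/2] ≈ 0.3746.
E_xy = -1.0095/0.3746 ≈ -2.695.
E_xy < 0, so cars and gasoline are complements.

-2.695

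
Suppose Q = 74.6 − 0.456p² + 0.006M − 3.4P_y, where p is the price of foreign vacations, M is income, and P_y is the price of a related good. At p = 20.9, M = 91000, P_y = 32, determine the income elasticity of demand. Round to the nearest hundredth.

Q = 74.6 − 0.456(20.9)² + 0.006(91000) − 3.4(32) = 74.6 − 199.1854 + 546 − 108.8 = 312.6146.
∂Q/∂M = +0.006, so E_I = 0.006·(91000/312.6146) ≈ 1.75.
E_I > 1: normal good (luxury).

1.75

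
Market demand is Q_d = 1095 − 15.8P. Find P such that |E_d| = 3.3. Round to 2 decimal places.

53.19

Set −bP/(a − bP) = −3.3 ⇒ bP = 3.3(a − bP) ⇒ bP(1+3.3) = 3.3·a.
P = 3.3·1095/(15.8·4.3) ≈ 53.19.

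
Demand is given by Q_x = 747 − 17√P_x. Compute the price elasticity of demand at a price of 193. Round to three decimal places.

-0.231

At P_x = 193, Q_x = 510.8285.
dQ_x/dP_x = −17/(2√P_x) = −17/(2·13.8924).
Point elasticity E = (dQ_x/dP_x)·(P_x/Q_x) = -0.6118 × 193/510.8285 ≈ -0.231.
|E| < 1, so demand is inelastic at this price.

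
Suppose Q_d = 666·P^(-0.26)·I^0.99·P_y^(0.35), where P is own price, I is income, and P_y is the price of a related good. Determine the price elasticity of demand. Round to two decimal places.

-0.26

For a Cobb–Douglas (constant-elasticity) form Q_d = A·P^α·…, the elasticity with respect to P equals the exponent α at every point.
Here the exponent on P is -0.26, so the price elasticity of demand is -0.26.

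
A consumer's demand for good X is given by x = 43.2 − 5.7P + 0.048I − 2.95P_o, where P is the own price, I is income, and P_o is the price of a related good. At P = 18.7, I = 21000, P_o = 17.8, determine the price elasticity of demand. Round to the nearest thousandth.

-0.119

Evaluating quantity at (P, I, P_o) gives x = 43.2 − 5.7(18.7) + 0.048(21000) − 2.95(17.8) = 43.2 − 106.59 + 1008 − 52.51 = 892.1.
∂x/∂P = −5.7, so E_p = (−5.7)·(18.7/892.1) ≈ -0.119.
|E_p| < 1: demand is inelastic.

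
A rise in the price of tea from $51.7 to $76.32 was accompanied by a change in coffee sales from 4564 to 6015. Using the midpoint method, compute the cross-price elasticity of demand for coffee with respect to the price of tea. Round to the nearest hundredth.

0.71

%ΔQ_x = (6015 − 4564)/[(4564+6015)/2] = 1451/5289.5 ≈ 0.2743.
%ΔP_y = (76.32 − 51.7)/[(51.7+76.32)/2] ≈ 0.3846.
E_xy = 0.2743/0.3846 ≈ 0.71.
E_xy > 0, so coffee and tea are substitutes.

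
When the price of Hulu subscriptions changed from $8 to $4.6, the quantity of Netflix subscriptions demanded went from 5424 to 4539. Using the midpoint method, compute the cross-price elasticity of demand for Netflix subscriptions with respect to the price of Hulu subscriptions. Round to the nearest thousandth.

%ΔQ_x = (4539 − 5424)/[(5424+4539)/2] = -885/4981.5 ≈ -0.1777.
%ΔP_y = (4.6 − 8)/[(8+4.6)/2] ≈ -0.5397.
E_xy = -0.1777/-0.5397 ≈ 0.329.
E_xy > 0, so Netflix subscriptions and Hulu subscriptions are substitutes.

0.329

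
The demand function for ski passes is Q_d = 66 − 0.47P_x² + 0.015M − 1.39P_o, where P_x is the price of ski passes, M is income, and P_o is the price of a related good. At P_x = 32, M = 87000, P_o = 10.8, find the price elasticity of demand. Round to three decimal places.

First evaluate Q_d: 66 − 0.47(32)² + 0.015(87000) − 1.39(10.8) = 66 − 481.28 + 1305 − 15.012 = 874.708.
∂Q_d/∂P_x = −2·0.47·P_x = -30.08, so E_p = -30.08·(32/874.708) ≈ -1.100.
|E_p| > 1: demand is elastic.

-1.100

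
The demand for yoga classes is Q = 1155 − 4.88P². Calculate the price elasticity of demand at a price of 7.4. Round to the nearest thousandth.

-0.602

At P = 7.4, Q = 887.7712.
dQ/dP = −2·4.88·P = −72.224.
Point elasticity E = (dQ/dP)·(P/Q) = -72.224 × 7.4/887.7712 ≈ -0.602.
|E| < 1, so demand is inelastic at this price.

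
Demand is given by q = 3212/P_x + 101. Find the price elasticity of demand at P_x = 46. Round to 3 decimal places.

At P_x = 46, q = 170.8261.
dq/dP_x = −3212/P_x² = −1.518.
Point elasticity E = (dq/dP_x)·(P_x/q) = -1.518 × 46/170.8261 ≈ -0.409.
|E| < 1, so demand is inelastic at this price.

-0.409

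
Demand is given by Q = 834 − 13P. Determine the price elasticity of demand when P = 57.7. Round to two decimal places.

At P = 57.7, Q = 83.9.
dQ/dP = −13.
Point elasticity E = (dQ/dP)·(P/Q) = -13 × 57.7/83.9 ≈ -8.94.
|E| > 1, so demand is elastic at this price.

-8.94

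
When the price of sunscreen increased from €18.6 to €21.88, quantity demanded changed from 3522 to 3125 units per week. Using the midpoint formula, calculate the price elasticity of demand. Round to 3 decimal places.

-0.737

%ΔQ = (3125 − 3522)/[(3522 + 3125)/2] = -397/3323.5 ≈ -0.1195.
%Δp = (21.88 − 18.6)/[(18.6 + 21.88)/2] = 3.28/20.24 ≈ 0.1621.
Arc elasticity E = %ΔQ/%Δp ≈ -0.1195/0.1621 ≈ -0.737.
|E| < 1: demand is inelastic over this range.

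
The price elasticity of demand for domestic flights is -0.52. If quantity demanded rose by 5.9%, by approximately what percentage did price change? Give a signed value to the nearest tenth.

%ΔQ ≈ E × %ΔP ⇒ %ΔP = %ΔQ / E = (5.9%)/(-0.52) ≈ -11.3%.

-11.3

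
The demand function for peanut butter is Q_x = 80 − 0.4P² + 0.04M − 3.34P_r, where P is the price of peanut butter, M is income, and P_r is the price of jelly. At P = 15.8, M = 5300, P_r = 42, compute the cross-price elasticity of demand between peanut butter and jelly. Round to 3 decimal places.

-2.705

At the given point, Q_x = 80 − 0.4(15.8)² + 0.04(5300) − 3.34(42) = 80 − 99.856 + 212 − 140.28 = 51.864.
∂Q_x/∂P_r = −3.34, so E_xy = -3.34·(42/51.864) ≈ -2.705.
E_xy < 0: the goods are complements.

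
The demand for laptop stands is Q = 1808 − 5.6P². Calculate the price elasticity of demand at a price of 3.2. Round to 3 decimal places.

At P = 3.2, Q = 1750.656.
dQ/dP = −2·5.6·P = −35.84.
Point elasticity E = (dQ/dP)·(P/Q) = -35.84 × 3.2/1750.656 ≈ -0.066.
|E| < 1, so demand is inelastic at this price.

-0.066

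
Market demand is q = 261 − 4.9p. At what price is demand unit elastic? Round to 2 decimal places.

26.63

For linear demand q = a − bp, E = −bp/(a − bp). |E| = 1 ⇒ bp = a − bp ⇒ p = a/(2b).
p = 261/(2·4.9) ≈ 26.63.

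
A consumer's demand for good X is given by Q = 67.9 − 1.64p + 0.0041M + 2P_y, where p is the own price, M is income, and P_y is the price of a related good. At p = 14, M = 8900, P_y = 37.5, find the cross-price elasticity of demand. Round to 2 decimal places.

At the given point, Q = 67.9 − 1.64(14) + 0.0041(8900) + 2(37.5) = 67.9 − 22.96 + 36.49 + 75 = 156.43.
∂Q/∂P_y = +2, so E_xy = 2·(37.5/156.43) ≈ 0.48.
E_xy > 0: the goods are substitutes.

0.48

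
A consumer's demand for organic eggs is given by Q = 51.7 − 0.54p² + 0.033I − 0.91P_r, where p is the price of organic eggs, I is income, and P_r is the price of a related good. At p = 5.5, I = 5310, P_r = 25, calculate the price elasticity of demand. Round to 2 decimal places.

Evaluating quantity at (p, I, P_r) gives Q = 51.7 − 0.54(5.5)² + 0.033(5310) − 0.91(25) = 51.7 − 16.335 + 175.23 − 22.75 = 187.845.
∂Q/∂p = −2·0.54·p = -5.94, so E_p = -5.94·(5.5/187.845) ≈ -0.17.
|E_p| < 1: demand is inelastic.

-0.17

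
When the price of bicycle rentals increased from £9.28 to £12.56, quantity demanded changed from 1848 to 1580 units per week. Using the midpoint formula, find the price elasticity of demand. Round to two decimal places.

%Δq = (1580 − 1848)/[(1848 + 1580)/2] = -268/1714 ≈ -0.1564.
%ΔP = (12.56 − 9.28)/[(9.28 + 12.56)/2] = 3.28/10.92 ≈ 0.3004.
Arc elasticity E = %Δq/%ΔP ≈ -0.1564/0.3004 ≈ -0.52.
|E| < 1: demand is inelastic over this range.

-0.52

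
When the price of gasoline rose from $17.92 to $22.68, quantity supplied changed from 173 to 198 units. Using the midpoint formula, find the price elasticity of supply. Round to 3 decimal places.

%ΔQ = (198 − 173)/[(173 + 198)/2] = 25/185.5 ≈ 0.1348.
%ΔP = (22.68 − 17.92)/[(17.92 + 22.68)/2] = 4.76/20.3 ≈ 0.2345.
Arc elasticity E = %ΔQ/%ΔP ≈ 0.1348/0.2345 ≈ 0.575.
|E| < 1: supply is inelastic over this range.

0.575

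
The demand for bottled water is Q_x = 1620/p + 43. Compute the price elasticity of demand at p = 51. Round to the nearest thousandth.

-0.425

At p = 51, Q_x = 74.7647.
dQ_x/dp = −1620/p² = −0.6228.
Point elasticity E = (dQ_x/dp)·(p/Q_x) = -0.6228 × 51/74.7647 ≈ -0.425.
|E| < 1, so demand is inelastic at this price.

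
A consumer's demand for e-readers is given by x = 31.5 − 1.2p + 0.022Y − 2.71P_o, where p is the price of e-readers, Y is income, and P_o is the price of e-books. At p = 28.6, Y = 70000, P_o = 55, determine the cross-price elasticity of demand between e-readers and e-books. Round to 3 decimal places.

-0.107

Evaluating quantity at (p, Y, P_o) gives x = 31.5 − 1.2(28.6) + 0.022(70000) − 2.71(55) = 31.5 − 34.32 + 1540 − 149.05 = 1388.13.
∂x/∂P_o = −2.71, so E_xy = -2.71·(55/1388.13) ≈ -0.107.
E_xy < 0: the goods are complements.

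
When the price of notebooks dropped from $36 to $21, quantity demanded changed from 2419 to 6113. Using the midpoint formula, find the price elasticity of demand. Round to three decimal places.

-1.645

%ΔQ = (6113 − 2419)/[(2419 + 6113)/2] = 3694/4266 ≈ 0.8659.
%Δp = (21 − 36)/[(36 + 21)/2] = -15/28.5 ≈ -0.5263.
Arc elasticity E = %ΔQ/%Δp ≈ 0.8659/-0.5263 ≈ -1.645.
|E| > 1: demand is elastic over this range.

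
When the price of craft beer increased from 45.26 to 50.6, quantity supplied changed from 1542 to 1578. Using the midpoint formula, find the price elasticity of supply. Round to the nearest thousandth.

0.207

%Δq = (1578 − 1542)/[(1542 + 1578)/2] = 36/1560 ≈ 0.0231.
%ΔP = (50.6 − 45.26)/[(45.26 + 50.6)/2] = 5.34/47.93 ≈ 0.1114.
Arc elasticity E = %Δq/%ΔP ≈ 0.0231/0.1114 ≈ 0.207.
|E| < 1: supply is inelastic over this range.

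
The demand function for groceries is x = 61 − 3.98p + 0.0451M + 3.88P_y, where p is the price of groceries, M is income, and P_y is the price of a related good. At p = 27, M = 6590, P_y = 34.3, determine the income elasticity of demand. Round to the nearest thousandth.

First evaluate x: 61 − 3.98(27) + 0.0451(6590) + 3.88(34.3) = 61 − 107.46 + 297.209 + 133.084 = 383.833.
∂x/∂M = +0.0451, so E_I = 0.0451·(6590/383.833) ≈ 0.774.
E_I ∈ (0,1): normal good (necessity).

0.774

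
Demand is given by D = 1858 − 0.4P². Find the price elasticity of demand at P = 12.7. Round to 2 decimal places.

At P = 12.7, D = 1793.484.
dD/dP = −2·0.4·P = −10.16.
Point elasticity E = (dD/dP)·(P/D) = -10.16 × 12.7/1793.484 ≈ -0.07.
|E| < 1, so demand is inelastic at this price.

-0.07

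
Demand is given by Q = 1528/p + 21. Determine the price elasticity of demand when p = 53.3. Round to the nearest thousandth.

At p = 53.3, Q = 49.6679.
dQ/dp = −1528/p² = −0.5379.
Point elasticity E = (dQ/dp)·(p/Q) = -0.5379 × 53.3/49.6679 ≈ -0.577.
|E| < 1, so demand is inelastic at this price.

-0.577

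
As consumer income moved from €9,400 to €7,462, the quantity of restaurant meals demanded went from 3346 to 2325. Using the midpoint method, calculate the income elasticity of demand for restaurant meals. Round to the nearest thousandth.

%ΔQ = (2325 − 3346)/[(3346+2325)/2] = -1021/2835.5 ≈ -0.3601.
%ΔM = (7,462 − 9,400)/[(9,400+7,462)/2] = -1938/8431 ≈ -0.2299.
E_I = %ΔQ/%ΔM ≈ 1.566.
E_I > 1: normal good (luxury).

1.566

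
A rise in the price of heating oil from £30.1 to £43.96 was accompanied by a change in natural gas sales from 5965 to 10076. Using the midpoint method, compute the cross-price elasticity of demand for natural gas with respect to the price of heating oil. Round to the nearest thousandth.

%ΔQ_x = (10076 − 5965)/[(5965+10076)/2] = 4111/8020.5 ≈ 0.5126.
%ΔP_y = (43.96 − 30.1)/[(30.1+43.96)/2] ≈ 0.3743.
E_xy = 0.5126/0.3743 ≈ 1.369.
E_xy > 0, so natural gas and heating oil are substitutes.

1.369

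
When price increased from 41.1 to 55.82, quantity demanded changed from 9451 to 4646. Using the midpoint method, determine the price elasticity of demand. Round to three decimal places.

%Δq = (4646 − 9451)/[(9451 + 4646)/2] = -4805/7048.5 ≈ -0.6817.
%ΔP = (55.82 − 41.1)/[(41.1 + 55.82)/2] = 14.72/48.46 ≈ 0.3038.
Arc elasticity E = %Δq/%ΔP ≈ -0.6817/0.3038 ≈ -2.244.
|E| > 1: demand is elastic over this range.

-2.244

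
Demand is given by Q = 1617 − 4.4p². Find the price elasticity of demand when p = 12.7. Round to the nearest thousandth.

At p = 12.7, Q = 907.324.
dQ/dp = −2·4.4·p = −111.76.
Point elasticity E = (dQ/dp)·(p/Q) = -111.76 × 12.7/907.324 ≈ -1.564.
|E| > 1, so demand is elastic at this price.

-1.564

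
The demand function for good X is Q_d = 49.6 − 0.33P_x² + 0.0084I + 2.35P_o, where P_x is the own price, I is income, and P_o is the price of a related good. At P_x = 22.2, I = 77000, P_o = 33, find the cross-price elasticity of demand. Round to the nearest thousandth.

First evaluate Q_d: 49.6 − 0.33(22.2)² + 0.0084(77000) + 2.35(33) = 49.6 − 162.6372 + 646.8 + 77.55 = 611.3128.
∂Q_d/∂P_o = +2.35, so E_xy = 2.35·(33/611.3128) ≈ 0.127.
E_xy > 0: the goods are substitutes.

0.127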